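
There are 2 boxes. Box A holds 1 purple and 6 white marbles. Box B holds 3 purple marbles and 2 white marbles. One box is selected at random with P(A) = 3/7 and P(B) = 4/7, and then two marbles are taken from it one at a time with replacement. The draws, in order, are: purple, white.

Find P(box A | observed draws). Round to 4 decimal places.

0.2768

For each hypothesis, P(data | H) works out to: P(data | box A) = (1/7)(6/7) = 0.12245; P(data | box B) = (3/5)(2/5) = 0.24.
Weighting by the prior gives 3/7 · 0.12245 = 0.052478, 4/7 · 0.24 = 0.13714; summing to 0.18962.
Therefore the posterior P(box A | data) = (0.052478) / (0.18962) = 0.27675.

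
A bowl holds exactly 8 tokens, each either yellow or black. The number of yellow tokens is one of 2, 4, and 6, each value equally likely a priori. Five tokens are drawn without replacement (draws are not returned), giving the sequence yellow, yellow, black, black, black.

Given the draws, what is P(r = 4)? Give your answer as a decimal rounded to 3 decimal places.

Under each hypothesis, the probability of the observed sequence is: P(data | r = 2) = (2/8)(1/7)(6/6)(5/5)(4/4) = 1/28; P(data | r = 4) = (4/8)(3/7)(4/6)(3/5)(2/4) = 3/70; P(data | r = 6) = (6/8)(5/7)(2/6)(1/5)(0/4) = 0.
The prior-weighted likelihoods are 1/3 · 1/28 = 1/84, 1/3 · 3/70 = 1/70, 1/3 · 0 = 0; summing to 11/420.
Therefore the posterior P(r = 4 | data) = (1/70) / (11/420) = 6/11.

0.545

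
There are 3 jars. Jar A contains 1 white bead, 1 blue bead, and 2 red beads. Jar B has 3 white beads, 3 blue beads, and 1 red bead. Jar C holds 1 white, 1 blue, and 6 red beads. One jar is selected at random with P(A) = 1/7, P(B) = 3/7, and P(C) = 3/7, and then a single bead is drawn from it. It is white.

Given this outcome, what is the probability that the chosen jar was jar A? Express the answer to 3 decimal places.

Under each hypothesis, the probability of this draw is: P(data | jar A) = (1/4) = 1/4; P(data | jar B) = (3/7) = 3/7; P(data | jar C) = (1/8) = 1/8.
Multiplying each by its prior: 1/7 · 1/4 = 1/28, 3/7 · 3/7 = 9/49, 3/7 · 1/8 = 3/56; these sum to 107/392.
By Bayes' rule, P(jar A | data) = (1/28) / (107/392) = 14/107.

0.131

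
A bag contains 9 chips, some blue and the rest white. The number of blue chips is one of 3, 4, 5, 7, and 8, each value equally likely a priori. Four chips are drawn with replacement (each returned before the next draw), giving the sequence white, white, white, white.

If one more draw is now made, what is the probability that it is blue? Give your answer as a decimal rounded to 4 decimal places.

Compute the likelihood of the observed sequence for each case: P(data | r = 3) = (6/9)(6/9)(6/9)(6/9) = 0.19753; P(data | r = 4) = (5/9)(5/9)(5/9)(5/9) = 0.09526; P(data | r = 5) = (4/9)(4/9)(4/9)(4/9) = 0.039018; P(data | r = 7) = (2/9)(2/9)(2/9)(2/9) = 0.0024387; P(data | r = 8) = (1/9)(1/9)(1/9)(1/9) = 0.00015242.
The prior-weighted likelihoods are 1/5 · 0.19753 = 0.039506, 1/5 · 0.09526 = 0.019052, 1/5 · 0.039018 = 0.0078037, 1/5 · 0.0024387 = 0.00048773, 1/5 · 0.00015242 = 3.0483e-05; these sum to 0.06688.
The posterior is then P(r = 3 | data) = 0.5907, P(r = 4 | data) = 0.28487, P(r = 5 | data) = 0.11668, P(r = 7 | data) = 0.0072926, P(r = 8 | data) = 0.00045579.
So P(blue next | data) = Σ P(blue next | H) P(H | data) = (1/3)(0.5907) + (4/9)(0.28487) + (5/9)(0.11668) + (7/9)(0.0072926) + (8/9)(0.00045579) = 0.39441.

0.3944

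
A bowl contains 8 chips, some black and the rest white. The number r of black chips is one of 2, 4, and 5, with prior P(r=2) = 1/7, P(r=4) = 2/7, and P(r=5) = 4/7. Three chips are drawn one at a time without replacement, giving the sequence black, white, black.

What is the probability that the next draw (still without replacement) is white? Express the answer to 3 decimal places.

For each hypothesis, P(data | H) works out to: P(data | r = 2) = (2/8)(6/7)(1/6) = 1/28; P(data | r = 4) = (4/8)(4/7)(3/6) = 1/7; P(data | r = 5) = (5/8)(3/7)(4/6) = 5/28.
Multiplying each by its prior: 1/7 · 1/28 = 1/196, 2/7 · 1/7 = 2/49, 4/7 · 5/28 = 5/49; these sum to 29/196.
The posterior is then P(r = 2 | data) = 1/29, P(r = 4 | data) = 8/29, P(r = 5 | data) = 20/29.
Averaging over the posterior, P(white next | data) = (1)(1/29) + (3/5)(8/29) + (2/5)(20/29) = 69/145.

0.476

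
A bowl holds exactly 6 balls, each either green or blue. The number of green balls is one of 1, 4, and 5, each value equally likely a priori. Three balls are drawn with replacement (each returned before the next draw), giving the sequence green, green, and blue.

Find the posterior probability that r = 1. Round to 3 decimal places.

Compute the likelihood of the observed sequence for each case: P(data | r = 1) = (1/6)(1/6)(5/6) = 5/216; P(data | r = 4) = (4/6)(4/6)(2/6) = 4/27; P(data | r = 5) = (5/6)(5/6)(1/6) = 25/216.
The prior-weighted likelihoods are 1/3 · 5/216 = 5/648, 1/3 · 4/27 = 4/81, 1/3 · 25/216 = 25/648; summing to 31/324.
Therefore the posterior P(r = 1 | data) = (5/648) / (31/324) = 5/62.

0.081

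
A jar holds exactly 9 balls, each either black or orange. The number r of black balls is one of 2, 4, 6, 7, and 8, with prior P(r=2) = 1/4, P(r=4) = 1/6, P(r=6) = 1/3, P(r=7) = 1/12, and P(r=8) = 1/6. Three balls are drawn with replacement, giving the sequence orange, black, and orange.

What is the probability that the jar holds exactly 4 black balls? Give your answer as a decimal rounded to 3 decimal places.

Compute the likelihood of the observed sequence for each case: P(data | r = 2) = (7/9)(2/9)(7/9) = 0.13443; P(data | r = 4) = (5/9)(4/9)(5/9) = 0.13717; P(data | r = 6) = (3/9)(6/9)(3/9) = 0.074074; P(data | r = 7) = (2/9)(7/9)(2/9) = 0.038409; P(data | r = 8) = (1/9)(8/9)(1/9) = 0.010974.
Multiplying each by its prior: 1/4 · 0.13443 = 0.033608, 1/6 · 0.13717 = 0.022862, 1/3 · 0.074074 = 0.024691, 1/12 · 0.038409 = 0.0032007, 1/6 · 0.010974 = 0.001829; these sum to 0.086191.
By Bayes' rule, P(r = 4 | data) = (0.022862) / (0.086191) = 0.26525.

0.265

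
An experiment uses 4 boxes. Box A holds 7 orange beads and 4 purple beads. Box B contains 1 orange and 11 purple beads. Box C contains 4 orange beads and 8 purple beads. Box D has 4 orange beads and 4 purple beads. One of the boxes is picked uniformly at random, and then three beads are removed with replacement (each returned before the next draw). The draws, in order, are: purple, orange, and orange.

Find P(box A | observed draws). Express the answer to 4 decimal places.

0.4175

Compute the likelihood of the observed sequence for each case: P(data | box A) = (4/11)(7/11)(7/11) = 0.14726; P(data | box B) = (11/12)(1/12)(1/12) = 0.0063657; P(data | box C) = (8/12)(4/12)(4/12) = 0.074074; P(data | box D) = (4/8)(4/8)(4/8) = 0.125.
Weighting by the prior gives 1/4 · 0.14726 = 0.036814, 1/4 · 0.0063657 = 0.0015914, 1/4 · 0.074074 = 0.018519, 1/4 · 0.125 = 0.03125; with total 0.088174.
So P(box A | data) = (0.036814) / (0.088174) = 0.41752.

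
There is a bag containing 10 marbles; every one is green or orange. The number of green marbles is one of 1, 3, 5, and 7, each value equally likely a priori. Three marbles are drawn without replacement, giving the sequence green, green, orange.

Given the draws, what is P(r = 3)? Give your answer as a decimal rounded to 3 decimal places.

0.157

Compute the likelihood of the observed sequence for each case: P(data | r = 1) = (1/10)(0/9) = 0; P(data | r = 3) = (3/10)(2/9)(7/8) = 7/120; P(data | r = 5) = (5/10)(4/9)(5/8) = 5/36; P(data | r = 7) = (7/10)(6/9)(3/8) = 7/40.
The prior-weighted likelihoods are 1/4 · 0 = 0, 1/4 · 7/120 = 7/480, 1/4 · 5/36 = 5/144, 1/4 · 7/40 = 7/160; with total 67/720.
By Bayes' rule, P(r = 3 | data) = (7/480) / (67/720) = 21/134.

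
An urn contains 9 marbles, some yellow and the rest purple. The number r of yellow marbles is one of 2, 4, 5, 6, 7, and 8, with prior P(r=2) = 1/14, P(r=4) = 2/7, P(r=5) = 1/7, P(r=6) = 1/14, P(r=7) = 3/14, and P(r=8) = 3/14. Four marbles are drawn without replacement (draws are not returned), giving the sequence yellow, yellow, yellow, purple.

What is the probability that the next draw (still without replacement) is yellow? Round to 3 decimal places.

0.702

Compute the likelihood of the observed sequence for each case: P(data | r = 2) = (2/9)(1/8)(0/7) = 0; P(data | r = 4) = (4/9)(3/8)(2/7)(5/6) = 0.039683; P(data | r = 5) = (5/9)(4/8)(3/7)(4/6) = 0.079365; P(data | r = 6) = (6/9)(5/8)(4/7)(3/6) = 0.11905; P(data | r = 7) = (7/9)(6/8)(5/7)(2/6) = 0.13889; P(data | r = 8) = (8/9)(7/8)(6/7)(1/6) = 0.11111.
The prior-weighted likelihoods are 1/14 · 0 = 0, 2/7 · 0.039683 = 0.011338, 1/7 · 0.079365 = 0.011338, 1/14 · 0.11905 = 0.0085034, 3/14 · 0.13889 = 0.029762, 3/14 · 0.11111 = 0.02381; these sum to 0.084751.
Dividing through by the total gives posterior P(r = 2 | data) = 0, P(r = 4 | data) = 0.13378, P(r = 5 | data) = 0.13378, P(r = 6 | data) = 0.10033, P(r = 7 | data) = 0.35117, P(r = 8 | data) = 0.28094.
Averaging over the posterior, P(yellow next | data) = (1/5)(0.13378) + (2/5)(0.13378) + (3/5)(0.10033) + (4/5)(0.35117) + (1)(0.28094) = 0.70234.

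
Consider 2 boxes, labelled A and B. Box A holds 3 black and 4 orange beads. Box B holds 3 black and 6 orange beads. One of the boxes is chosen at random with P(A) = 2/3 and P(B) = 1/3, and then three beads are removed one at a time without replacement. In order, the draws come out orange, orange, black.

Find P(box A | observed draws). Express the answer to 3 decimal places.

For each hypothesis, P(data | H) works out to: P(data | box A) = (4/7)(3/6)(3/5) = 6/35; P(data | box B) = (6/9)(5/8)(3/7) = 5/28.
Weighting by the prior gives 2/3 · 6/35 = 4/35, 1/3 · 5/28 = 5/84; with total 73/420.
Hence P(box A | data) = (4/35) / (73/420) = 48/73.

0.658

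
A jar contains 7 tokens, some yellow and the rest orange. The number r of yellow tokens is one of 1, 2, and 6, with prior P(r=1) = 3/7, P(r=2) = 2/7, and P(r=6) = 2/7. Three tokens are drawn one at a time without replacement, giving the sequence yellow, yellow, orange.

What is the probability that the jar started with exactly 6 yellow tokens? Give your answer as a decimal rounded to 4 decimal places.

Under each hypothesis, the probability of the observed sequence is: P(data | r = 1) = (1/7)(0/6) = 0; P(data | r = 2) = (2/7)(1/6)(5/5) = 1/21; P(data | r = 6) = (6/7)(5/6)(1/5) = 1/7.
The prior-weighted likelihoods are 3/7 · 0 = 0, 2/7 · 1/21 = 2/147, 2/7 · 1/7 = 2/49; these sum to 8/147.
By Bayes' rule, P(r = 6 | data) = (2/49) / (8/147) = 3/4.

0.7500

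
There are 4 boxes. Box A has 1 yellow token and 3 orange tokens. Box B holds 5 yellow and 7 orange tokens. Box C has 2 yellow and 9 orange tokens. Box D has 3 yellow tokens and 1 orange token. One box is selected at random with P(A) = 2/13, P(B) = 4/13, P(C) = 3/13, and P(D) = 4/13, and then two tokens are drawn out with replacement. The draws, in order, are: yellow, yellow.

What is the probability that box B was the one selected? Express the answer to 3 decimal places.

0.219

Compute the likelihood of the observed sequence for each case: P(data | box A) = (1/4)(1/4) = 0.0625; P(data | box B) = (5/12)(5/12) = 0.17361; P(data | box C) = (2/11)(2/11) = 0.033058; P(data | box D) = (3/4)(3/4) = 0.5625.
The prior-weighted likelihoods are 2/13 · 0.0625 = 0.0096154, 4/13 · 0.17361 = 0.053419, 3/13 · 0.033058 = 0.0076287, 4/13 · 0.5625 = 0.17308; summing to 0.24374.
Hence P(box B | data) = (0.053419) / (0.24374) = 0.21916.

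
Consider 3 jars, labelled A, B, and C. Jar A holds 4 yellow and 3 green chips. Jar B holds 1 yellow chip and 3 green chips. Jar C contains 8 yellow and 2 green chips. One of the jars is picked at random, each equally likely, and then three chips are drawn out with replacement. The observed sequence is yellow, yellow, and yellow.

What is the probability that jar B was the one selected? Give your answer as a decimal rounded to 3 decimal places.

Compute the likelihood of the observed sequence for each case: P(data | jar A) = (4/7)(4/7)(4/7) = 0.18659; P(data | jar B) = (1/4)(1/4)(1/4) = 0.015625; P(data | jar C) = (8/10)(8/10)(8/10) = 0.512.
Weighting by the prior gives 1/3 · 0.18659 = 0.062196, 1/3 · 0.015625 = 0.0052083, 1/3 · 0.512 = 0.17067; these sum to 0.23807.
By Bayes' rule, P(jar B | data) = (0.0052083) / (0.23807) = 0.021877.

0.022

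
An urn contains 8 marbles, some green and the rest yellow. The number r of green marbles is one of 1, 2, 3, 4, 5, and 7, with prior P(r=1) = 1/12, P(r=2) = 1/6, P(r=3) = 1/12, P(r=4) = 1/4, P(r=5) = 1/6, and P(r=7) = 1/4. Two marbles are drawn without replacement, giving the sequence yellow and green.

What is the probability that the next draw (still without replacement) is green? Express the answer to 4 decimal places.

For each hypothesis, P(data | H) works out to: P(data | r = 1) = (7/8)(1/7) = 1/8; P(data | r = 2) = (6/8)(2/7) = 3/14; P(data | r = 3) = (5/8)(3/7) = 15/56; P(data | r = 4) = (4/8)(4/7) = 2/7; P(data | r = 5) = (3/8)(5/7) = 15/56; P(data | r = 7) = (1/8)(7/7) = 1/8.
The prior-weighted likelihoods are 1/12 · 1/8 = 1/96, 1/6 · 3/14 = 1/28, 1/12 · 15/56 = 5/224, 1/4 · 2/7 = 1/14, 1/6 · 15/56 = 5/112, 1/4 · 1/8 = 1/32; summing to 145/672.
Normalising, the posterior is P(r = 1 | data) = 7/145, P(r = 2 | data) = 24/145, P(r = 3 | data) = 3/29, P(r = 4 | data) = 48/145, P(r = 5 | data) = 6/29, P(r = 7 | data) = 21/145.
The predictive probability is P(green next | data) = (0)(7/145) + (1/6)(24/145) + (1/3)(3/29) + (1/2)(48/145) + (2/3)(6/29) + (1)(21/145) = 74/145.

0.5103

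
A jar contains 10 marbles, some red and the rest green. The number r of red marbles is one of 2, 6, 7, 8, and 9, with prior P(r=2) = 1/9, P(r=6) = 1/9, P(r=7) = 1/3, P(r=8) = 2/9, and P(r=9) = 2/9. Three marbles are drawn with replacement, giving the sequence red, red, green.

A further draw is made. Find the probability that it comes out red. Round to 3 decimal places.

0.727

For each hypothesis, P(data | H) works out to: P(data | r = 2) = (2/10)(2/10)(8/10) = 0.032; P(data | r = 6) = (6/10)(6/10)(4/10) = 0.144; P(data | r = 7) = (7/10)(7/10)(3/10) = 0.147; P(data | r = 8) = (8/10)(8/10)(2/10) = 0.128; P(data | r = 9) = (9/10)(9/10)(1/10) = 0.081.
Weighting by the prior gives 1/9 · 0.032 = 0.0035556, 1/9 · 0.144 = 0.016, 1/3 · 0.147 = 0.049, 2/9 · 0.128 = 0.028444, 2/9 · 0.081 = 0.018; summing to 0.115.
The posterior is then P(r = 2 | data) = 0.030918, P(r = 6 | data) = 0.13913, P(r = 7 | data) = 0.42609, P(r = 8 | data) = 0.24734, P(r = 9 | data) = 0.15652.
The predictive probability is P(red next | data) = (1/5)(0.030918) + (3/5)(0.13913) + (7/10)(0.42609) + (4/5)(0.24734) + (9/10)(0.15652) = 0.72667.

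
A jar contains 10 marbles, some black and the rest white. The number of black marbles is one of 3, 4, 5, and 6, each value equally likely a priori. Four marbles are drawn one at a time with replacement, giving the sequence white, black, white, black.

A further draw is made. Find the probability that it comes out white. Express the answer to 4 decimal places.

For each hypothesis, P(data | H) works out to: P(data | r = 3) = (7/10)(3/10)(7/10)(3/10) = 0.0441; P(data | r = 4) = (6/10)(4/10)(6/10)(4/10) = 0.0576; P(data | r = 5) = (5/10)(5/10)(5/10)(5/10) = 0.0625; P(data | r = 6) = (4/10)(6/10)(4/10)(6/10) = 0.0576.
The prior-weighted likelihoods are 1/4 · 0.0441 = 0.011025, 1/4 · 0.0576 = 0.0144, 1/4 · 0.0625 = 0.015625, 1/4 · 0.0576 = 0.0144; summing to 0.05545.
Dividing through by the total gives posterior P(r = 3 | data) = 0.19883, P(r = 4 | data) = 0.25969, P(r = 5 | data) = 0.28179, P(r = 6 | data) = 0.25969.
So P(white next | data) = Σ P(white next | H) P(H | data) = (7/10)(0.19883) + (3/5)(0.25969) + (1/2)(0.28179) + (2/5)(0.25969) = 0.53977.

0.5398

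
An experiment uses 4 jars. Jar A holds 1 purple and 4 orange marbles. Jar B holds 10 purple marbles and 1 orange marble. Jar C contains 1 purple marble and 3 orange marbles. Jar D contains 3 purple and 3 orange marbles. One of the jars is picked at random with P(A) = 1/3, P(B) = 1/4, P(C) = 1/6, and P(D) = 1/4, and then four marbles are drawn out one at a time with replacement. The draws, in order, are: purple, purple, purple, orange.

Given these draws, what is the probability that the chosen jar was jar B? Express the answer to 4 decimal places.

0.4642

Under each hypothesis, the probability of the observed sequence is: P(data | jar A) = (1/5)(1/5)(1/5)(4/5) = 0.0064; P(data | jar B) = (10/11)(10/11)(10/11)(1/11) = 0.068301; P(data | jar C) = (1/4)(1/4)(1/4)(3/4) = 0.011719; P(data | jar D) = (3/6)(3/6)(3/6)(3/6) = 0.0625.
The prior-weighted likelihoods are 1/3 · 0.0064 = 0.0021333, 1/4 · 0.068301 = 0.017075, 1/6 · 0.011719 = 0.0019531, 1/4 · 0.0625 = 0.015625; with total 0.036787.
Hence P(jar B | data) = (0.017075) / (0.036787) = 0.46417.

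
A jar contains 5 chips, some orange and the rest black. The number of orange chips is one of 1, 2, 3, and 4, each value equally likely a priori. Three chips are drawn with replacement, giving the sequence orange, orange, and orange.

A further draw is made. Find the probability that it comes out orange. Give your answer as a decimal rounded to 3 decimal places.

0.708

Compute the likelihood of the observed sequence for each case: P(data | r = 1) = (1/5)(1/5)(1/5) = 1/125; P(data | r = 2) = (2/5)(2/5)(2/5) = 8/125; P(data | r = 3) = (3/5)(3/5)(3/5) = 27/125; P(data | r = 4) = (4/5)(4/5)(4/5) = 64/125.
Weighting by the prior gives 1/4 · 1/125 = 1/500, 1/4 · 8/125 = 2/125, 1/4 · 27/125 = 27/500, 1/4 · 64/125 = 16/125; with total 1/5.
The posterior is then P(r = 1 | data) = 1/100, P(r = 2 | data) = 2/25, P(r = 3 | data) = 27/100, P(r = 4 | data) = 16/25.
So P(orange next | data) = Σ P(orange next | H) P(H | data) = (1/5)(1/100) + (2/5)(2/25) + (3/5)(27/100) + (4/5)(16/25) = 177/250.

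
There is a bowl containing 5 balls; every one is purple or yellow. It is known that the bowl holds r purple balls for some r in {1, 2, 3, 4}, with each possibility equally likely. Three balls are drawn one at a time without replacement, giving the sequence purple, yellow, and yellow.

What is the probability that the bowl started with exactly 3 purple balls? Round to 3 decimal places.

0.200

Compute the likelihood of the observed sequence for each case: P(data | r = 1) = (1/5)(4/4)(3/3) = 1/5; P(data | r = 2) = (2/5)(3/4)(2/3) = 1/5; P(data | r = 3) = (3/5)(2/4)(1/3) = 1/10; P(data | r = 4) = (4/5)(1/4)(0/3) = 0.
Weighting by the prior gives 1/4 · 1/5 = 1/20, 1/4 · 1/5 = 1/20, 1/4 · 1/10 = 1/40, 1/4 · 0 = 0; with total 1/8.
Therefore the posterior P(r = 3 | data) = (1/40) / (1/8) = 1/5.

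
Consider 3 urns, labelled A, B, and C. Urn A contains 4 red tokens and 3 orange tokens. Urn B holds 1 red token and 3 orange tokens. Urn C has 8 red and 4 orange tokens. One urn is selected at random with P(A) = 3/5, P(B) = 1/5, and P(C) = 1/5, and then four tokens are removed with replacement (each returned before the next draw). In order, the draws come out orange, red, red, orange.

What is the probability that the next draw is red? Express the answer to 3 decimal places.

Under each hypothesis, the probability of the observed sequence is: P(data | urn A) = (3/7)(4/7)(4/7)(3/7) = 0.059975; P(data | urn B) = (3/4)(1/4)(1/4)(3/4) = 0.035156; P(data | urn C) = (4/12)(8/12)(8/12)(4/12) = 0.049383.
The prior-weighted likelihoods are 3/5 · 0.059975 = 0.035985, 1/5 · 0.035156 = 0.0070313, 1/5 · 0.049383 = 0.0098765; with total 0.052893.
Dividing through by the total gives posterior P(urn A | data) = 0.68034, P(urn B | data) = 0.13293, P(urn C | data) = 0.18673.
So P(red next | data) = Σ P(red next | H) P(H | data) = (4/7)(0.68034) + (1/4)(0.13293) + (2/3)(0.18673) = 0.54648.

0.546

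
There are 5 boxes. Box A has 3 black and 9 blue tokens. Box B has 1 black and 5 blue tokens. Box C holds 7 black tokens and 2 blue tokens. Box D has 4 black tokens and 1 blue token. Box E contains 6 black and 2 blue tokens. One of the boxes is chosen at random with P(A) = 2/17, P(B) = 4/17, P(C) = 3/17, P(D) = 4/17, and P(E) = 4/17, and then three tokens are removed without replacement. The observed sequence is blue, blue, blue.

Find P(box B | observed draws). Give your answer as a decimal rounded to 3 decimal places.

Under each hypothesis, the probability of the observed sequence is: P(data | box A) = (9/12)(8/11)(7/10) = 21/55; P(data | box B) = (5/6)(4/5)(3/4) = 1/2; P(data | box C) = (2/9)(1/8)(0/7) = 0; P(data | box D) = (1/5)(0/4) = 0; P(data | box E) = (2/8)(1/7)(0/6) = 0.
The prior-weighted likelihoods are 2/17 · 21/55 = 42/935, 4/17 · 1/2 = 2/17, 3/17 · 0 = 0, 4/17 · 0 = 0, 4/17 · 0 = 0; these sum to 152/935.
Hence P(box B | data) = (2/17) / (152/935) = 55/76.

0.724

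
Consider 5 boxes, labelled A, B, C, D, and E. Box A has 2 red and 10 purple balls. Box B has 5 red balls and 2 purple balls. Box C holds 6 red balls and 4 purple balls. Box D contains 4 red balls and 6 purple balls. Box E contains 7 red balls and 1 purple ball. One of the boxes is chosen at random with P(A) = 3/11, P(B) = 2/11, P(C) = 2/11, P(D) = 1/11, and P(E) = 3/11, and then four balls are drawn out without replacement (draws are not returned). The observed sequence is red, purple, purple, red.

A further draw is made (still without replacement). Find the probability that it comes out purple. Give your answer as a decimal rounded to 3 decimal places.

The likelihood of the observed sequence under each hypothesis: P(data | box A) = (2/12)(10/11)(9/10)(1/9) = 0.015152; P(data | box B) = (5/7)(2/6)(1/5)(4/4) = 0.047619; P(data | box C) = (6/10)(4/9)(3/8)(5/7) = 0.071429; P(data | box D) = (4/10)(6/9)(5/8)(3/7) = 0.071429; P(data | box E) = (7/8)(1/7)(0/6) = 0.
Multiplying each by its prior: 3/11 · 0.015152 = 0.0041322, 2/11 · 0.047619 = 0.008658, 2/11 · 0.071429 = 0.012987, 1/11 · 0.071429 = 0.0064935, 3/11 · 0 = 0; with total 0.032271.
Dividing through by the total gives posterior P(box A | data) = 0.12805, P(box B | data) = 0.26829, P(box C | data) = 0.40244, P(box D | data) = 0.20122, P(box E | data) = 0.
Averaging over the posterior, P(purple next | data) = (1)(0.12805) + (0)(0.26829) + (1/3)(0.40244) + (2/3)(0.20122) = 0.39634.

0.396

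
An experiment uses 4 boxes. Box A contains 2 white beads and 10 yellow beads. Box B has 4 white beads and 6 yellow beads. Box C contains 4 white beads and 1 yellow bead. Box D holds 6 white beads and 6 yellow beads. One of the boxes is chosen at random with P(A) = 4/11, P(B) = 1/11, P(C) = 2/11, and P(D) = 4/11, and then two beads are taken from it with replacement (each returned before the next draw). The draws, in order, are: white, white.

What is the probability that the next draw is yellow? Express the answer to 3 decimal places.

The likelihood of the observed sequence under each hypothesis: P(data | box A) = (2/12)(2/12) = 0.027778; P(data | box B) = (4/10)(4/10) = 0.16; P(data | box C) = (4/5)(4/5) = 0.64; P(data | box D) = (6/12)(6/12) = 0.25.
The prior-weighted likelihoods are 4/11 · 0.027778 = 0.010101, 1/11 · 0.16 = 0.014545, 2/11 · 0.64 = 0.11636, 4/11 · 0.25 = 0.090909; these sum to 0.23192.
The posterior is then P(box A | data) = 0.043554, P(box B | data) = 0.062718, P(box C | data) = 0.50174, P(box D | data) = 0.39199.
Averaging over the posterior, P(yellow next | data) = (5/6)(0.043554) + (3/5)(0.062718) + (1/5)(0.50174) + (1/2)(0.39199) = 0.37027.

0.370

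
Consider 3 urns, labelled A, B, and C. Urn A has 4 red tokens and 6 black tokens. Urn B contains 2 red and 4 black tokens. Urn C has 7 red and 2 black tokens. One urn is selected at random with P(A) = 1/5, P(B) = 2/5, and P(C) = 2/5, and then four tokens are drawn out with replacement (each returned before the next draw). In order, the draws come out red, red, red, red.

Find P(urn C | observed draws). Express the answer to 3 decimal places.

0.936

Compute the likelihood of the observed sequence for each case: P(data | urn A) = (4/10)(4/10)(4/10)(4/10) = 0.0256; P(data | urn B) = (2/6)(2/6)(2/6)(2/6) = 0.012346; P(data | urn C) = (7/9)(7/9)(7/9)(7/9) = 0.36595.
Multiplying each by its prior: 1/5 · 0.0256 = 0.00512, 2/5 · 0.012346 = 0.0049383, 2/5 · 0.36595 = 0.14638; these sum to 0.15644.
So P(urn C | data) = (0.14638) / (0.15644) = 0.9357.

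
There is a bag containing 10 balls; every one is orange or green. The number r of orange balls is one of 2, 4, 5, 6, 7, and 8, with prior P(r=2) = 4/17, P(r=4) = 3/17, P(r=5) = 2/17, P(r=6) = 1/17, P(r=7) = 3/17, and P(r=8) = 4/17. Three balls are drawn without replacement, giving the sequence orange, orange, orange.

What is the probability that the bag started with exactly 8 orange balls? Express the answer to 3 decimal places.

0.588

Compute the likelihood of the observed sequence for each case: P(data | r = 2) = (2/10)(1/9)(0/8) = 0; P(data | r = 4) = (4/10)(3/9)(2/8) = 1/30; P(data | r = 5) = (5/10)(4/9)(3/8) = 1/12; P(data | r = 6) = (6/10)(5/9)(4/8) = 1/6; P(data | r = 7) = (7/10)(6/9)(5/8) = 7/24; P(data | r = 8) = (8/10)(7/9)(6/8) = 7/15.
The prior-weighted likelihoods are 4/17 · 0 = 0, 3/17 · 1/30 = 1/170, 2/17 · 1/12 = 1/102, 1/17 · 1/6 = 1/102, 3/17 · 7/24 = 7/136, 4/17 · 7/15 = 28/255; these sum to 127/680.
Therefore the posterior P(r = 8 | data) = (28/255) / (127/680) = 224/381.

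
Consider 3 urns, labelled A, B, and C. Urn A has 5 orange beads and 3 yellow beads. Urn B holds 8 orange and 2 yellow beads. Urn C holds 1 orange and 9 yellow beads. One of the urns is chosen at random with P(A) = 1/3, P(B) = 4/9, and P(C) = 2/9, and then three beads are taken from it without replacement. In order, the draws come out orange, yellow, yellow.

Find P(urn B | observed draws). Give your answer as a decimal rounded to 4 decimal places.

0.1597

Under each hypothesis, the probability of the observed sequence is: P(data | urn A) = (5/8)(3/7)(2/6) = 0.089286; P(data | urn B) = (8/10)(2/9)(1/8) = 0.022222; P(data | urn C) = (1/10)(9/9)(8/8) = 0.1.
Weighting by the prior gives 1/3 · 0.089286 = 0.029762, 4/9 · 0.022222 = 0.0098765, 2/9 · 0.1 = 0.022222; summing to 0.061861.
Hence P(urn B | data) = (0.0098765) / (0.061861) = 0.15966.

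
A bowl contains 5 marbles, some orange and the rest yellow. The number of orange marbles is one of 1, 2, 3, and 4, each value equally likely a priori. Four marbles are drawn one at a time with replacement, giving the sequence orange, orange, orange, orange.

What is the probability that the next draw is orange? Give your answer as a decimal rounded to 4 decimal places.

0.7345

For each hypothesis, P(data | H) works out to: P(data | r = 1) = (1/5)(1/5)(1/5)(1/5) = 0.0016; P(data | r = 2) = (2/5)(2/5)(2/5)(2/5) = 0.0256; P(data | r = 3) = (3/5)(3/5)(3/5)(3/5) = 0.1296; P(data | r = 4) = (4/5)(4/5)(4/5)(4/5) = 0.4096.
Weighting by the prior gives 1/4 · 0.0016 = 0.0004, 1/4 · 0.0256 = 0.0064, 1/4 · 0.1296 = 0.0324, 1/4 · 0.4096 = 0.1024; summing to 0.1416.
Normalising, the posterior is P(r = 1 | data) = 0.0028249, P(r = 2 | data) = 0.045198, P(r = 3 | data) = 0.22881, P(r = 4 | data) = 0.72316.
Averaging over the posterior, P(orange next | data) = (1/5)(0.0028249) + (2/5)(0.045198) + (3/5)(0.22881) + (4/5)(0.72316) = 0.73446.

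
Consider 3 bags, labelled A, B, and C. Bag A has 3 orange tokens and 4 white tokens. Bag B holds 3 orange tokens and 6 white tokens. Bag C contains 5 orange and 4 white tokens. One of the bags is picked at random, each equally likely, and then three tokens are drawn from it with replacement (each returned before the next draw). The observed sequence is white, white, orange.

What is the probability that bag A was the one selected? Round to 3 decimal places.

0.352

Under each hypothesis, the probability of the observed sequence is: P(data | bag A) = (4/7)(4/7)(3/7) = 0.13994; P(data | bag B) = (6/9)(6/9)(3/9) = 0.14815; P(data | bag C) = (4/9)(4/9)(5/9) = 0.10974.
Multiplying each by its prior: 1/3 · 0.13994 = 0.046647, 1/3 · 0.14815 = 0.049383, 1/3 · 0.10974 = 0.03658; summing to 0.13261.
By Bayes' rule, P(bag A | data) = (0.046647) / (0.13261) = 0.35176.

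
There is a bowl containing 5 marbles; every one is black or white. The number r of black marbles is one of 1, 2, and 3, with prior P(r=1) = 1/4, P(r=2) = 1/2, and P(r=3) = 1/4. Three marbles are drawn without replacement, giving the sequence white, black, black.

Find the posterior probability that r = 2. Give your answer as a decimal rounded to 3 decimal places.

The likelihood of the observed sequence under each hypothesis: P(data | r = 1) = (4/5)(1/4)(0/3) = 0; P(data | r = 2) = (3/5)(2/4)(1/3) = 1/10; P(data | r = 3) = (2/5)(3/4)(2/3) = 1/5.
The prior-weighted likelihoods are 1/4 · 0 = 0, 1/2 · 1/10 = 1/20, 1/4 · 1/5 = 1/20; summing to 1/10.
Hence P(r = 2 | data) = (1/20) / (1/10) = 1/2.

0.500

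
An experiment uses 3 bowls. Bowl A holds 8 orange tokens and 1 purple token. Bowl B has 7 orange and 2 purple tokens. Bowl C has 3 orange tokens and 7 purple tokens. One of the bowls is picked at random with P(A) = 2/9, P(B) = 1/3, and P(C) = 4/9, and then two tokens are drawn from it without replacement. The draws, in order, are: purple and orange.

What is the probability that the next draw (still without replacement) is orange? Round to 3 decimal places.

Compute the likelihood of the observed sequence for each case: P(data | bowl A) = (1/9)(8/8) = 0.11111; P(data | bowl B) = (2/9)(7/8) = 0.19444; P(data | bowl C) = (7/10)(3/9) = 0.23333.
The prior-weighted likelihoods are 2/9 · 0.11111 = 0.024691, 1/3 · 0.19444 = 0.064815, 4/9 · 0.23333 = 0.1037; summing to 0.19321.
Dividing through by the total gives posterior P(bowl A | data) = 0.1278, P(bowl B | data) = 0.33546, P(bowl C | data) = 0.53674.
Averaging over the posterior, P(orange next | data) = (1)(0.1278) + (6/7)(0.33546) + (1/4)(0.53674) = 0.54952.

0.550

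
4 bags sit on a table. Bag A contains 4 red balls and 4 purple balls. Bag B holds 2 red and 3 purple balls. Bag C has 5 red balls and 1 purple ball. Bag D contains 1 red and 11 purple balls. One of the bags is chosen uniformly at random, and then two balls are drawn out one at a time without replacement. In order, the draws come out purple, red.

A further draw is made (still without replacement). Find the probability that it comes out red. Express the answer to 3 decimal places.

0.490

Compute the likelihood of the observed sequence for each case: P(data | bag A) = (4/8)(4/7) = 2/7; P(data | bag B) = (3/5)(2/4) = 3/10; P(data | bag C) = (1/6)(5/5) = 1/6; P(data | bag D) = (11/12)(1/11) = 1/12.
The prior-weighted likelihoods are 1/4 · 2/7 = 1/14, 1/4 · 3/10 = 3/40, 1/4 · 1/6 = 1/24, 1/4 · 1/12 = 1/48; with total 117/560.
Dividing through by the total gives posterior P(bag A | data) = 40/117, P(bag B | data) = 14/39, P(bag C | data) = 70/351, P(bag D | data) = 35/351.
Averaging over the posterior, P(red next | data) = (1/2)(40/117) + (1/3)(14/39) + (1)(70/351) + (0)(35/351) = 172/351.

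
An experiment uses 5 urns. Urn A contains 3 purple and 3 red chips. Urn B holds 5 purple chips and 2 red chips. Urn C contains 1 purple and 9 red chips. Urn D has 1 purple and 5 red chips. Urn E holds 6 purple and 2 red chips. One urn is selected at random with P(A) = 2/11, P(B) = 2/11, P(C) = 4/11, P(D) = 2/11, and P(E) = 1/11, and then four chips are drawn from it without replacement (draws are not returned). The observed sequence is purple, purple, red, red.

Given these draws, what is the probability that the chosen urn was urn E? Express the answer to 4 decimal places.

Compute the likelihood of the observed sequence for each case: P(data | urn A) = (3/6)(2/5)(3/4)(2/3) = 0.1; P(data | urn B) = (5/7)(4/6)(2/5)(1/4) = 0.047619; P(data | urn C) = (1/10)(0/9) = 0; P(data | urn D) = (1/6)(0/5) = 0; P(data | urn E) = (6/8)(5/7)(2/6)(1/5) = 0.035714.
Weighting by the prior gives 2/11 · 0.1 = 0.018182, 2/11 · 0.047619 = 0.008658, 4/11 · 0 = 0, 2/11 · 0 = 0, 1/11 · 0.035714 = 0.0032468; these sum to 0.030087.
So P(urn E | data) = (0.0032468) / (0.030087) = 0.10791.

0.1079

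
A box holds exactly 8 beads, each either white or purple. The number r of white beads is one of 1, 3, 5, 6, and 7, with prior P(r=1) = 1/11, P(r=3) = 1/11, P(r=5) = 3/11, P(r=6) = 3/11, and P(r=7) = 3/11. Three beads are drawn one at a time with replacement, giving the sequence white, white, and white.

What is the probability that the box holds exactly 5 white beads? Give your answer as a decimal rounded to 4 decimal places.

0.1803

The likelihood of the observed sequence under each hypothesis: P(data | r = 1) = (1/8)(1/8)(1/8) = 0.0019531; P(data | r = 3) = (3/8)(3/8)(3/8) = 0.052734; P(data | r = 5) = (5/8)(5/8)(5/8) = 0.24414; P(data | r = 6) = (6/8)(6/8)(6/8) = 0.42188; P(data | r = 7) = (7/8)(7/8)(7/8) = 0.66992.
Weighting by the prior gives 1/11 · 0.0019531 = 0.00017756, 1/11 · 0.052734 = 0.004794, 3/11 · 0.24414 = 0.066584, 3/11 · 0.42188 = 0.11506, 3/11 · 0.66992 = 0.18271; with total 0.36932.
Hence P(r = 5 | data) = (0.066584) / (0.36932) = 0.18029.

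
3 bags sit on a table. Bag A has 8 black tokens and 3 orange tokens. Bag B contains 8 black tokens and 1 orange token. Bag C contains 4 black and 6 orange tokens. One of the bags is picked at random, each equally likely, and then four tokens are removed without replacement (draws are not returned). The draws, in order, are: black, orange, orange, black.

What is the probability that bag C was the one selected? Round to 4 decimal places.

Compute the likelihood of the observed sequence for each case: P(data | bag A) = (8/11)(3/10)(2/9)(7/8) = 0.042424; P(data | bag B) = (8/9)(1/8)(0/7) = 0; P(data | bag C) = (4/10)(6/9)(5/8)(3/7) = 0.071429.
Weighting by the prior gives 1/3 · 0.042424 = 0.014141, 1/3 · 0 = 0, 1/3 · 0.071429 = 0.02381; summing to 0.037951.
Therefore the posterior P(bag C | data) = (0.02381) / (0.037951) = 0.62738.

0.6274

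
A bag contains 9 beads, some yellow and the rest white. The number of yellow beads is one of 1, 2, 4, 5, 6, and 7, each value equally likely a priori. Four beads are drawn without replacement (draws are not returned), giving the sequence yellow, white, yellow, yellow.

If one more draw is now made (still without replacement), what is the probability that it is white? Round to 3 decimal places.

Under each hypothesis, the probability of the observed sequence is: P(data | r = 1) = (1/9)(8/8)(0/7) = 0; P(data | r = 2) = (2/9)(7/8)(1/7)(0/6) = 0; P(data | r = 4) = (4/9)(5/8)(3/7)(2/6) = 0.039683; P(data | r = 5) = (5/9)(4/8)(4/7)(3/6) = 0.079365; P(data | r = 6) = (6/9)(3/8)(5/7)(4/6) = 0.11905; P(data | r = 7) = (7/9)(2/8)(6/7)(5/6) = 0.13889.
Multiplying each by its prior: 1/6 · 0 = 0, 1/6 · 0 = 0, 1/6 · 0.039683 = 0.0066138, 1/6 · 0.079365 = 0.013228, 1/6 · 0.11905 = 0.019841, 1/6 · 0.13889 = 0.023148; these sum to 0.062831.
The posterior is then P(r = 1 | data) = 0, P(r = 2 | data) = 0, P(r = 4 | data) = 0.10526, P(r = 5 | data) = 0.21053, P(r = 6 | data) = 0.31579, P(r = 7 | data) = 0.36842.
Averaging over the posterior, P(white next | data) = (4/5)(0.10526) + (3/5)(0.21053) + (2/5)(0.31579) + (1/5)(0.36842) = 0.41053.

0.411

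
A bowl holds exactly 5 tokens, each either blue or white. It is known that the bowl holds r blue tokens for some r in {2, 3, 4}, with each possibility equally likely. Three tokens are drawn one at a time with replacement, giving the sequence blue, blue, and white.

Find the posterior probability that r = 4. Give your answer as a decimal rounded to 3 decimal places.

0.348

The likelihood of the observed sequence under each hypothesis: P(data | r = 2) = (2/5)(2/5)(3/5) = 12/125; P(data | r = 3) = (3/5)(3/5)(2/5) = 18/125; P(data | r = 4) = (4/5)(4/5)(1/5) = 16/125.
Weighting by the prior gives 1/3 · 12/125 = 4/125, 1/3 · 18/125 = 6/125, 1/3 · 16/125 = 16/375; these sum to 46/375.
By Bayes' rule, P(r = 4 | data) = (16/375) / (46/375) = 8/23.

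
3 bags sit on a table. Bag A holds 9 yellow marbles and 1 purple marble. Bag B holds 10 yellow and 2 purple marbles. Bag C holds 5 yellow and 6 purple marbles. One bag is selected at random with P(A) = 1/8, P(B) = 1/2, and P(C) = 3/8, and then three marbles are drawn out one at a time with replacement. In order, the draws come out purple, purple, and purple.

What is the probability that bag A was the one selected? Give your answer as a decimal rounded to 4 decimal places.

0.0020

Compute the likelihood of the observed sequence for each case: P(data | bag A) = (1/10)(1/10)(1/10) = 0.001; P(data | bag B) = (2/12)(2/12)(2/12) = 0.0046296; P(data | bag C) = (6/11)(6/11)(6/11) = 0.16228.
Multiplying each by its prior: 1/8 · 0.001 = 0.000125, 1/2 · 0.0046296 = 0.0023148, 3/8 · 0.16228 = 0.060856; summing to 0.063296.
Therefore the posterior P(bag A | data) = (0.000125) / (0.063296) = 0.0019748.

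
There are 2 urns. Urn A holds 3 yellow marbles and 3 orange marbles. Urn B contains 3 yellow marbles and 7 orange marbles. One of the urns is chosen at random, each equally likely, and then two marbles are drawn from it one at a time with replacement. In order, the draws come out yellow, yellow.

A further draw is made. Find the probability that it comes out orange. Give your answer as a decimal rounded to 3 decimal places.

0.553

Compute the likelihood of the observed sequence for each case: P(data | urn A) = (3/6)(3/6) = 1/4; P(data | urn B) = (3/10)(3/10) = 9/100.
Multiplying each by its prior: 1/2 · 1/4 = 1/8, 1/2 · 9/100 = 9/200; summing to 17/100.
Normalising, the posterior is P(urn A | data) = 25/34, P(urn B | data) = 9/34.
Averaging over the posterior, P(orange next | data) = (1/2)(25/34) + (7/10)(9/34) = 47/85.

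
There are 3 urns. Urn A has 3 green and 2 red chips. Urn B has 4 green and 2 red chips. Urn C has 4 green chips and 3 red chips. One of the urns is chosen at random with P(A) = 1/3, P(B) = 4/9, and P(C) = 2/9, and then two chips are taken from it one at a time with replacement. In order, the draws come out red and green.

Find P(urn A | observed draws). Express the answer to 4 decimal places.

The likelihood of the observed sequence under each hypothesis: P(data | urn A) = (2/5)(3/5) = 0.24; P(data | urn B) = (2/6)(4/6) = 0.22222; P(data | urn C) = (3/7)(4/7) = 0.2449.
Multiplying each by its prior: 1/3 · 0.24 = 0.08, 4/9 · 0.22222 = 0.098765, 2/9 · 0.2449 = 0.054422; summing to 0.23319.
So P(urn A | data) = (0.08) / (0.23319) = 0.34307.

0.3431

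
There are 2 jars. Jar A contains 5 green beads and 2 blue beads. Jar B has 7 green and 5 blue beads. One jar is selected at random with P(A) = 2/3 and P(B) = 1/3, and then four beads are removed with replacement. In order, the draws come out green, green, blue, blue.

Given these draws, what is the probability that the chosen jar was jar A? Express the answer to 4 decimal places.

Under each hypothesis, the probability of the observed sequence is: P(data | jar A) = (5/7)(5/7)(2/7)(2/7) = 0.041649; P(data | jar B) = (7/12)(7/12)(5/12)(5/12) = 0.059076.
Weighting by the prior gives 2/3 · 0.041649 = 0.027766, 1/3 · 0.059076 = 0.019692; summing to 0.047458.
Therefore the posterior P(jar A | data) = (0.027766) / (0.047458) = 0.58507.

0.5851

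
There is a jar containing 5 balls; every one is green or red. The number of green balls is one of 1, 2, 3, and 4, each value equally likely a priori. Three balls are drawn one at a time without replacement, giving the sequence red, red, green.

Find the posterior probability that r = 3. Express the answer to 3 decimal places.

0.200

Compute the likelihood of the observed sequence for each case: P(data | r = 1) = (4/5)(3/4)(1/3) = 1/5; P(data | r = 2) = (3/5)(2/4)(2/3) = 1/5; P(data | r = 3) = (2/5)(1/4)(3/3) = 1/10; P(data | r = 4) = (1/5)(0/4) = 0.
Weighting by the prior gives 1/4 · 1/5 = 1/20, 1/4 · 1/5 = 1/20, 1/4 · 1/10 = 1/40, 1/4 · 0 = 0; these sum to 1/8.
Therefore the posterior P(r = 3 | data) = (1/40) / (1/8) = 1/5.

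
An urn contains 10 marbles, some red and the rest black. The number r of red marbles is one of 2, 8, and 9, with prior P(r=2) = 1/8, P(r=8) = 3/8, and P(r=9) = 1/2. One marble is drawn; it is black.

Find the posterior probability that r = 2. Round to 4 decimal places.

0.4444

Under each hypothesis, the probability of this draw is: P(data | r = 2) = (8/10) = 4/5; P(data | r = 8) = (2/10) = 1/5; P(data | r = 9) = (1/10) = 1/10.
Weighting by the prior gives 1/8 · 4/5 = 1/10, 3/8 · 1/5 = 3/40, 1/2 · 1/10 = 1/20; summing to 9/40.
So P(r = 2 | data) = (1/10) / (9/40) = 4/9.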